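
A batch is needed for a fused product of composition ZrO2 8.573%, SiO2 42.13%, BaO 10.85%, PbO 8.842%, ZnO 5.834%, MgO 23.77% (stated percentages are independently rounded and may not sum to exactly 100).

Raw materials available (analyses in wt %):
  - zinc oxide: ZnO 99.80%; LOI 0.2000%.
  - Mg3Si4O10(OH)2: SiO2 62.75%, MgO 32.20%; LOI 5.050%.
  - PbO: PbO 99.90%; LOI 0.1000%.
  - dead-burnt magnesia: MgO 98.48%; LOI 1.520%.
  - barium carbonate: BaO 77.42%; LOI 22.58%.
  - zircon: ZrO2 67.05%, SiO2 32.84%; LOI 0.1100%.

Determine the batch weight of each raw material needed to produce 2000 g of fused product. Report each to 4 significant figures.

All arithmetic carries exact precision from first step to last. Intermediates are shown (rounded to 4 significant figures) within the worked lines; a single rounding completes each reported value; derived quantities (yield, glass mass, totals, ignition loss, six oxide percentages) are rebuilt from the batch weights per 2000 g of glass in full precision exactly as printed in problem or answer.
Per-oxide target masses for 2000 g fused product:
  ZrO2: 8.573% × 2000 = 171.5 g
  SiO2: 42.13% × 2000 = 842.6 g
  BaO: 10.85% × 2000 = 217.0 g
  PbO: 8.842% × 2000 = 176.8 g
  ZnO: 5.834% × 2000 = 116.7 g
  MgO: 23.77% × 2000 = 475.4 g
Checking each oxide sum using the reported weights, relative to the basis at hand (every target is met by its sum up to rounding of the answer):
  ZrO2: 255.7·0.6705 = 171.4 g (target 171.5 g)
  SiO2: 1209·0.6275 + 255.7·0.3284 = 842.6 g (target 842.6 g)
  BaO: 280.3·0.7742 = 217.0 g (target 217.0 g)
  PbO: 177.0·0.9990 = 176.8 g (target 176.8 g)
  ZnO: 116.9·0.9980 = 116.7 g (target 116.7 g)
  MgO: 1209·0.3220 + 87.44·0.9848 = 475.4 g (target 475.4 g)
Glass-mass bookkeeping: Σ batch − LOI loss = 2000 g (per-oxide target masses sum to 2000 g; with the basis standing at 2000 g — any gap is answer rounding).
Whole-batch sum: Σ batch = 2126 g; Σ batch·LOI gives LOI loss = 126.4 g; yield = glass ÷ total batch = 94.06%.

Batch per 2000 g fused product:
  zinc oxide: 116.9 g
  Mg3Si4O10(OH)2: 1209 g
  PbO: 177.0 g
  dead-burnt magnesia: 87.44 g
  barium carbonate: 280.3 g
  zircon: 255.7 g
Total batch = 2126 g; LOI loss = 126.4 g; yield = 94.06%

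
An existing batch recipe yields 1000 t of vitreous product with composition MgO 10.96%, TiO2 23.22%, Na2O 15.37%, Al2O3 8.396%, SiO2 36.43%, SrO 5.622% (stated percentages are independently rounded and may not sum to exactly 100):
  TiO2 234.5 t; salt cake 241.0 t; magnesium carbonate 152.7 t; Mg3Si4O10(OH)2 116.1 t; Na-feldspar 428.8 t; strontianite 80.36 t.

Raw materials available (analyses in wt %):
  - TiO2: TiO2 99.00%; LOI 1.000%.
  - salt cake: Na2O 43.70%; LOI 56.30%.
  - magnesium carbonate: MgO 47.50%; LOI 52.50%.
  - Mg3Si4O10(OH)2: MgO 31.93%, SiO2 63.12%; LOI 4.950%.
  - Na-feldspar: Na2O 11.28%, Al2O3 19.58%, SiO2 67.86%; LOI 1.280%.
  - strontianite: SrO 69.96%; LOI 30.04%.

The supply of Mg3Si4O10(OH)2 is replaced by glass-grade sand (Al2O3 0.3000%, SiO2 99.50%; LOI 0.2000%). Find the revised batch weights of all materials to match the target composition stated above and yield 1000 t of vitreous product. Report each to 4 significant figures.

Revised batch per 1000 t vitreous product:
  TiO2: 234.5 t
  salt cake: 241.3 t
  magnesium carbonate: 230.7 t
  glass-grade sand: 74.46 t
  Na-feldspar: 427.7 t
  strontianite: 80.36 t
Total batch = 1289 t; LOI loss = 289.1 t

In-progress results are shown, rounded to 4 significant digits, between the steps; the working math keeps exact precision all the way through. Each reported figure includes exactly one rounding. The derived quantities, including ignition loss, glass mass, the six compositions, yield, totals, are carried from the batch weights per 1000 t of glass in full float precision, as given in either problem or answer.
Oxide mass targets, per 1000 t vitreous product:
  MgO: 10.96% × 1000 = 109.6 t
  TiO2: 23.22% × 1000 = 232.2 t
  Na2O: 15.37% × 1000 = 153.7 t
  Al2O3: 8.396% × 1000 = 83.96 t
  SiO2: 36.43% × 1000 = 364.3 t
  SrO: 5.622% × 1000 = 56.22 t
Oxide-by-oxide audit working from each reported weight, per the basis as stated (every target is met by its sum inside rounding margins):
  MgO: 230.7·0.4750 = 109.6 t (target 109.6 t)
  TiO2: 234.5·0.9900 = 232.2 t (target 232.2 t)
  Na2O: 241.3·0.4370 + 427.7·0.1128 = 153.7 t (target 153.7 t)
  Al2O3: 74.46·0.003000 + 427.7·0.1958 = 83.97 t (target 83.96 t)
  SiO2: 74.46·0.9950 + 427.7·0.6786 = 364.3 t (target 364.3 t)
  SrO: 80.36·0.6996 = 56.22 t (target 56.22 t)
Glass-mass closure: total batch − LOI = 999.9 t (the Σ of target masses is 1000 t; against the stated basis, 1000 t — a pure rounding effect).
Batch grand total — Σ batch = 1289 t; ignition loss, Σ(batch × LOI) = 289.1 t; yield, glass over the total, = 77.57%.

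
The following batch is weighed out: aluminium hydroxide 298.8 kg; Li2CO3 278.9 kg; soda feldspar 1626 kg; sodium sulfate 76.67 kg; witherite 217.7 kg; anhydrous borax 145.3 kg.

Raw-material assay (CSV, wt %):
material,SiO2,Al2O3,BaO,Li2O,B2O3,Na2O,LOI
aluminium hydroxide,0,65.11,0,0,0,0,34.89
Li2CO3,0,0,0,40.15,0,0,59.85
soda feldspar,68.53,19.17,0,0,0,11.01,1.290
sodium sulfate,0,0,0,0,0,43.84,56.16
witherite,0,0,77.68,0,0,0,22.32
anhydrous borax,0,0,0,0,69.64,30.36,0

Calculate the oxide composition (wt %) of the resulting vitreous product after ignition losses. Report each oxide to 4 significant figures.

Glass mass = 2260 kg (batch 2643 − LOI 383.8).
Composition: SiO2 49.31%, Al2O3 22.40%, BaO 7.484%, Li2O 4.956%, B2O3 4.478%, Na2O 11.36%

In-progress results appear, rounded to 4 significant figures, within the worked lines. All arithmetic maintains full float precision at each step — a single rounding finalizes each reported figure — all derived quantities are recomputed at full precision (six oxide percentages, the yield, net glass mass, LOI, the totals) from the batch weights on 2260 kg of glass, precisely as stated by the question or the answer.
Per-oxide mass from batch:
  SiO2: 1626·0.6853 = 1114 kg
  Al2O3: 298.8·0.6511 + 1626·0.1917 = 506.3 kg
  BaO: 217.7·0.7768 = 169.1 kg
  Li2O: 278.9·0.4015 = 112.0 kg
  B2O3: 145.3·0.6964 = 101.2 kg
  Na2O: 1626·0.1101 + 76.67·0.4384 + 145.3·0.3036 = 256.7 kg
LOI: 298.8·0.3489 + 278.9·0.5985 + 1626·0.01290 + 76.67·0.5616 + 217.7·0.2232 = 383.8 kg
Glass = total batch minus LOI = 2643 − 383.8 = 2260 kg (the oxide masses sum to this)
wt %: oxide over glass, times 100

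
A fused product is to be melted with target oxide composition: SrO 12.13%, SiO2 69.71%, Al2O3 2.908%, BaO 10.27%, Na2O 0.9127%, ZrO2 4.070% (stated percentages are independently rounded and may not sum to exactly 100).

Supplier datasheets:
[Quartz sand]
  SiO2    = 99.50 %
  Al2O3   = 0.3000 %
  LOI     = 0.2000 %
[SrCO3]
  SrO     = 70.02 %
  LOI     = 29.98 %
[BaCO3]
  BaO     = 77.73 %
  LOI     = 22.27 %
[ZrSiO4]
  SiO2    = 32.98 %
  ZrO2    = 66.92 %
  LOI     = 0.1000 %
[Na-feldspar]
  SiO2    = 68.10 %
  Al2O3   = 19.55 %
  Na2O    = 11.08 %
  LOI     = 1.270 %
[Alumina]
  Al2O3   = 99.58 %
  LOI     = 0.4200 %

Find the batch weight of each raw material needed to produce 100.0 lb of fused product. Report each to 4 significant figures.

Batch per 100.0 lb fused product:
  Quartz sand: 62.41 lb
  SrCO3: 17.32 lb
  BaCO3: 13.21 lb
  ZrSiO4: 6.082 lb
  Na-feldspar: 8.237 lb
  Alumina: 1.115 lb
Total batch = 108.4 lb; LOI loss = 8.375 lb; yield = 92.27%

Each numeric step runs at exact precision through every step — intermediates are shown rounded to 4 significant digits within the worked lines. Each reported value sees exactly one rounding. Derived quantities, including yield, LOI, glass mass, the totals, six oxide percentages, are carried from the weighed amounts at 100.0 lb of glass in full precision, as quoted within the question or the answer.
Per-oxide target masses for 100.0 lb fused product:
  SrO: 12.13% × 100.0 = 12.13 lb
  SiO2: 69.71% × 100.0 = 69.71 lb
  Al2O3: 2.908% × 100.0 = 2.908 lb
  BaO: 10.27% × 100.0 = 10.27 lb
  Na2O: 0.9127% × 100.0 = 0.9127 lb
  ZrO2: 4.070% × 100.0 = 4.070 lb
Mass-balance tally per oxide applying the batch weights above, on the stated basis (summed amounts equal target values exact up to rounding of places):
  SrO: 17.32·0.7002 = 12.13 lb (target 12.13 lb)
  SiO2: 62.41·0.9950 + 6.082·0.3298 + 8.237·0.6810 = 69.71 lb (target 69.71 lb)
  Al2O3: 62.41·0.003000 + 8.237·0.1955 + 1.115·0.9958 = 2.908 lb (target 2.908 lb)
  BaO: 13.21·0.7773 = 10.27 lb (target 10.27 lb)
  Na2O: 8.237·0.1108 = 0.9127 lb (target 0.9127 lb)
  ZrO2: 6.082·0.6692 = 4.070 lb (target 4.070 lb)
The glass-mass cross-check: total batch − LOI = 100.0 lb (oxide target masses add up to 100.0 lb; stated basis 100.0 lb — any gap is answer rounding).
Whole-batch sum: Σ batch = 108.4 lb; ignition loss, Σ(batch × LOI) = 8.375 lb; yield = glass ÷ total batch = 92.27%.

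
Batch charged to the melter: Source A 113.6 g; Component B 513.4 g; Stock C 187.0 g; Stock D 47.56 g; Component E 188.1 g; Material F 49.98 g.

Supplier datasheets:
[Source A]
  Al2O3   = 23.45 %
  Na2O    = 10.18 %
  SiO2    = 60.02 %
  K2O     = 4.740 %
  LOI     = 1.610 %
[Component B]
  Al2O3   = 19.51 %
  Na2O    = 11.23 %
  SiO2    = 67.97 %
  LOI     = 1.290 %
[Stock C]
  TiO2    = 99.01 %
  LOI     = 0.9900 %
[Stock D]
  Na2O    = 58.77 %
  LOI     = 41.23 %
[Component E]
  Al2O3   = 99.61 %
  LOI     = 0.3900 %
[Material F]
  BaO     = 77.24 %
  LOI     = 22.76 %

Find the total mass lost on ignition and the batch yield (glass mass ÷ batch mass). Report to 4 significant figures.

Working values are printed rounded to 4 significant digits in the working; the whole derivation keeps full precision from first step to last; each reported figure carries a single rounding. Derived quantities (net glass mass, ignition loss, the yield, six oxide percentages, the totals) are recomputed at exact precision starting from the weights at 1058 g of glass, as quoted within the problem or the answer.
Material-by-material LOI:
  Source A: 113.6 × 0.01610 = 1.829 g
  Component B: 513.4 × 0.01290 = 6.623 g
  Stock C: 187.0 × 0.009900 = 1.851 g
  Stock D: 47.56 × 0.4123 = 19.61 g
  Component E: 188.1 × 0.003900 = 0.7336 g
  Material F: 49.98 × 0.2276 = 11.38 g
Total LOI = 42.02 g
Glass = batch − LOI = 1100 − 42.02 = 1058 g

LOI loss = 42.02 g; glass = 1058 g; yield = 96.18%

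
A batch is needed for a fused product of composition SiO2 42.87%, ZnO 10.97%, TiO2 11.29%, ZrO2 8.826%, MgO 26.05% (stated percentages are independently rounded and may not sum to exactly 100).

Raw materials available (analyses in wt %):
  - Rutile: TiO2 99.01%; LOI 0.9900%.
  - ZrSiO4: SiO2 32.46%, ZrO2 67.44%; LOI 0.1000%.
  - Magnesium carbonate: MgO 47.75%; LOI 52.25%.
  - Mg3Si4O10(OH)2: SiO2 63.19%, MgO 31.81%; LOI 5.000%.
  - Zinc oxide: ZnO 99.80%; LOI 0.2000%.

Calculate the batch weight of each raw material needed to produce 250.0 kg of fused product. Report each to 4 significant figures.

Values along the way are printed with 4-significant-digit rounding as written — full float precision is carried at each step. Every reported figure receives exactly one rounding — derived quantities are recomputed from the batch weights at 250.0 kg of glass in exact precision (net glass mass, five oxide percentages, ignition loss, yield, the totals) as given in either problem or answer.
Oxide mass targets, per 250.0 kg fused product:
  SiO2: 42.87% × 250.0 = 107.2 kg
  ZnO: 10.97% × 250.0 = 27.42 kg
  TiO2: 11.29% × 250.0 = 28.22 kg
  ZrO2: 8.826% × 250.0 = 22.06 kg
  MgO: 26.05% × 250.0 = 65.12 kg
Mass-balance tally per oxide per the reported batch figures, for the quoted basis mass (every target is met by its sum within answer rounding):
  SiO2: 32.72·0.3246 + 152.8·0.6319 = 107.2 kg (target 107.2 kg)
  ZnO: 27.48·0.9980 = 27.43 kg (target 27.42 kg)
  TiO2: 28.51·0.9901 = 28.23 kg (target 28.22 kg)
  ZrO2: 32.72·0.6744 = 22.07 kg (target 22.06 kg)
  MgO: 34.59·0.4775 + 152.8·0.3181 = 65.12 kg (target 65.12 kg)
Glass mass check: the batch minus its LOI: 250.0 kg (oxide target masses add up to 250.0 kg; the stated basis being 250.0 kg — deltas are rounding alone).
Total batch = Σ batch = 276.1 kg; loss to ignition Σ batch·LOI = 26.08 kg; yield, glass over the total, = 90.55%.

Batch per 250.0 kg fused product:
  Rutile: 28.51 kg
  ZrSiO4: 32.72 kg
  Magnesium carbonate: 34.59 kg
  Mg3Si4O10(OH)2: 152.8 kg
  Zinc oxide: 27.48 kg
Total batch = 276.1 kg; LOI loss = 26.08 kg; yield = 90.55%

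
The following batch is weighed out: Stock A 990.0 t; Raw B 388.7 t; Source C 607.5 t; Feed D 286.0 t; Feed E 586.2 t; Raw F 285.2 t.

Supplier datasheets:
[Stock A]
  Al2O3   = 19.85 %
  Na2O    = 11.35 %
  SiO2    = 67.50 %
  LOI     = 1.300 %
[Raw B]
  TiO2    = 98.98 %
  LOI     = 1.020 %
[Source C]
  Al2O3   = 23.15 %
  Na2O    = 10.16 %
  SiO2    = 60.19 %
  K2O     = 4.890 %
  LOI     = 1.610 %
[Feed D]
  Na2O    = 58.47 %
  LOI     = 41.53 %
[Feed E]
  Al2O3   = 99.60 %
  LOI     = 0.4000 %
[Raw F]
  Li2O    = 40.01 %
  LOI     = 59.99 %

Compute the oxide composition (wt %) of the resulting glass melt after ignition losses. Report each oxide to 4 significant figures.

Glass mass = 2825 t (batch 3144 − LOI 318.8).
Composition: TiO2 13.62%, Al2O3 32.60%, Na2O 12.08%, Li2O 4.040%, SiO2 36.60%, K2O 1.052%

Full float precision is maintained from first step to last — the intermediate values are printed with 4-significant-figure rounding when written out — a single rounding produces every reported figure — all derived quantities are computed from the weighed amounts for 2825 t of glass in full float precision (glass mass, ignition loss, yield, the totals, six oxide percentages), exactly as shown in question or answer.
Delivered oxide masses:
  TiO2: 388.7·0.9898 = 384.7 t
  Al2O3: 990.0·0.1985 + 607.5·0.2315 + 586.2·0.9960 = 921.0 t
  Na2O: 990.0·0.1135 + 607.5·0.1016 + 286.0·0.5847 = 341.3 t
  Li2O: 285.2·0.4001 = 114.1 t
  SiO2: 990.0·0.6750 + 607.5·0.6019 = 1034 t
  K2O: 607.5·0.04890 = 29.71 t
LOI: 990.0·0.01300 + 388.7·0.01020 + 607.5·0.01610 + 286.0·0.4153 + 586.2·0.004000 + 285.2·0.5999 = 318.8 t
Resulting glass, batch − LOI: 3144 − 318.8 = 2825 t (= the summed oxide contributions)
percent share: oxide ÷ glass, ×100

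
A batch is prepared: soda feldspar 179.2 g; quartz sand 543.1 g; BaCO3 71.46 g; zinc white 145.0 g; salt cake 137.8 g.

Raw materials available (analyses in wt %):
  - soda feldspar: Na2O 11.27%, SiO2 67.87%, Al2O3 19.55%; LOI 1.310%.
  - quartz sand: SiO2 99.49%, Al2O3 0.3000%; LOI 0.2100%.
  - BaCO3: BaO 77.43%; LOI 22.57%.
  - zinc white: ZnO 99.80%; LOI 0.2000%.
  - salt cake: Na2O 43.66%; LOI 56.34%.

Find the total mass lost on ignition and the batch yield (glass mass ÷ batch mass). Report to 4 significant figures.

LOI loss = 97.54 g; glass = 979.0 g; yield = 90.94%

In-progress results appear, rounded to 4 significant figures, within the worked lines; every computation keeps full float precision from start to finish — each reported result sees exactly one rounding — the derived quantities, including yield, the totals, glass mass, LOI, the five compositions, are re-derived starting from the weights per 979.0 g of glass at full precision precisely as stated by the problem or answer text.
Loss on ignition, line by line:
  soda feldspar: 179.2 × 0.01310 = 2.348 g
  quartz sand: 543.1 × 0.002100 = 1.141 g
  BaCO3: 71.46 × 0.2257 = 16.13 g
  zinc white: 145.0 × 0.002000 = 0.2900 g
  salt cake: 137.8 × 0.5634 = 77.64 g
Total LOI = 97.54 g
Glass = batch − LOI = 1077 − 97.54 = 979.0 g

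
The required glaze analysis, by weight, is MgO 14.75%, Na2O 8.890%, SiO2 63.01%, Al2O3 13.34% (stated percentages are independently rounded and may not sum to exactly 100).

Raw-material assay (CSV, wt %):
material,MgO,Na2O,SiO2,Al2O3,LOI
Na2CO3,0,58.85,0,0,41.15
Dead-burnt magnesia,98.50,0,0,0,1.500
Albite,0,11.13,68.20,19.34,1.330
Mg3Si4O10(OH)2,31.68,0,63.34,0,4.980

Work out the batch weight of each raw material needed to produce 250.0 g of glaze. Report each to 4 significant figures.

Working values are displayed with 4-significant-digit rounding in the working — full precision is carried from start to finish. Exactly one rounding goes into each reported result; derived quantities, including totals, the four compositions, glass mass, ignition loss, yield, are computed from the weighed amounts on 250.0 g of glass in full precision precisely as stated by question or answer.
Per-oxide target masses for 250.0 g glaze:
  MgO: 14.75% × 250.0 = 36.88 g
  Na2O: 8.890% × 250.0 = 22.22 g
  SiO2: 63.01% × 250.0 = 157.5 g
  Al2O3: 13.34% × 250.0 = 33.35 g
Checking each oxide sum working from each reported weight, relative to the basis at hand (target by target, the sums agree exact up to rounding of places):
  MgO: 17.17·0.9850 + 63.03·0.3168 = 36.88 g (target 36.88 g)
  Na2O: 5.153·0.5885 + 172.4·0.1113 = 22.22 g (target 22.22 g)
  SiO2: 172.4·0.6820 + 63.03·0.6334 = 157.5 g (target 157.5 g)
  Al2O3: 172.4·0.1934 = 33.34 g (target 33.35 g)
Glass-mass bookkeeping: Σ batch − LOI loss = 249.9 g (summing oxide targets gives 250.0 g; stated basis 250.0 g — differing by rounding only).
Batch grand total — Σ batch = 257.8 g; LOI loss = Σ batch·LOI = 7.810 g; the yield ratio, glass ÷ batch: 96.97%.

Batch per 250.0 g glaze:
  Na2CO3: 5.153 g
  Dead-burnt magnesia: 17.17 g
  Albite: 172.4 g
  Mg3Si4O10(OH)2: 63.03 g
Total batch = 257.8 g; LOI loss = 7.810 g; yield = 96.97%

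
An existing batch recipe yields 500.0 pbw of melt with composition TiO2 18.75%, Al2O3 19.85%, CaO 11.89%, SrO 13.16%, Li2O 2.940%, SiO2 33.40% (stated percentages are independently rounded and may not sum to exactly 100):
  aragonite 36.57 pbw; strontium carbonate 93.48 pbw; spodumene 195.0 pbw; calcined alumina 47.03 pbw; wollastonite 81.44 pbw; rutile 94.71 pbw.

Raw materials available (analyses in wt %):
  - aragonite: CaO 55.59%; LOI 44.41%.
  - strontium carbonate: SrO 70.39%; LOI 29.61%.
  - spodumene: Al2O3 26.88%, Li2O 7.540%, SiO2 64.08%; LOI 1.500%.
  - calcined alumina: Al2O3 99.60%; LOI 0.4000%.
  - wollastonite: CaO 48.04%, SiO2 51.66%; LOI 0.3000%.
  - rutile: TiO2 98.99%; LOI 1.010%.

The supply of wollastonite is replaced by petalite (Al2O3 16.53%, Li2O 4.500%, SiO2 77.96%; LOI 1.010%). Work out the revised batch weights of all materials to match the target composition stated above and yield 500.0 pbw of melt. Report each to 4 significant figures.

Revised batch per 500.0 pbw melt:
  aragonite: 106.9 pbw
  strontium carbonate: 93.48 pbw
  spodumene: 131.7 pbw
  calcined alumina: 46.51 pbw
  petalite: 105.9 pbw
  rutile: 94.71 pbw
Total batch = 579.2 pbw; LOI loss = 79.34 pbw

The intermediate values are shown, rounded to 4 significant figures, across the worked steps; every computation carries exact precision end to end; every reported number carries a single rounding. All derived quantities (the six compositions, yield, the totals, glass mass, LOI) are re-derived from the weighed amounts for 500.0 pbw of glass at exact precision, as written in the problem or answer text.
Oxide-by-oxide targets in 500.0 pbw melt:
  TiO2: 18.75% × 500.0 = 93.75 pbw
  Al2O3: 19.85% × 500.0 = 99.25 pbw
  CaO: 11.89% × 500.0 = 59.45 pbw
  SrO: 13.16% × 500.0 = 65.80 pbw
  Li2O: 2.940% × 500.0 = 14.70 pbw
  SiO2: 33.40% × 500.0 = 167.0 pbw
Verifying the oxide balance per the reported batch figures, versus the basis set out (summed amounts equal target values up to rounding of the answer):
  TiO2: 94.71·0.9899 = 93.75 pbw (target 93.75 pbw)
  Al2O3: 131.7·0.2688 + 46.51·0.9960 + 105.9·0.1653 = 99.23 pbw (target 99.25 pbw)
  CaO: 106.9·0.5559 = 59.43 pbw (target 59.45 pbw)
  SrO: 93.48·0.7039 = 65.80 pbw (target 65.80 pbw)
  Li2O: 131.7·0.07540 + 105.9·0.04500 = 14.70 pbw (target 14.70 pbw)
  SiO2: 131.7·0.6408 + 105.9·0.7796 = 167.0 pbw (target 167.0 pbw)
Glass-mass sanity pass: total batch − LOI = 499.9 pbw (the Σ of target masses is 500.0 pbw; against the stated basis, 500.0 pbw — differing by rounding only).
Total batch = Σ batch = 579.2 pbw; LOI removed, Σ of batch·LOI: 79.34 pbw; yield: glass divided by total = 86.30%.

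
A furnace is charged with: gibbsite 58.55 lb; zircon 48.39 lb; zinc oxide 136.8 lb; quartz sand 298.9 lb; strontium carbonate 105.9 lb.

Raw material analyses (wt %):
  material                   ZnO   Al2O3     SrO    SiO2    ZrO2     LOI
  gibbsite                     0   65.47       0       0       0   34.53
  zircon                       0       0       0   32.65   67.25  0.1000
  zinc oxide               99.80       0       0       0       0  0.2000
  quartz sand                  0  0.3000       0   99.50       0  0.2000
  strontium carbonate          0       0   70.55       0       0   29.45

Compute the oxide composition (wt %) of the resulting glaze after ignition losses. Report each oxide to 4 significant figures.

Glass mass = 596.2 lb (batch 648.5 − LOI 52.32).
Composition: ZnO 22.90%, Al2O3 6.580%, SrO 12.53%, SiO2 52.53%, ZrO2 5.458%

Mid-chain values are displayed (rounded to four significant figures) between the steps. The working math carries full float precision throughout; each reported result undergoes a single rounding; the derived quantities, including totals, net glass mass, yield, LOI, five oxide percentages, are re-derived starting from the weights at 596.2 lb of glass at exact precision, as quoted within the problem or the answer.
Delivered oxide masses:
  ZnO: 136.8·0.9980 = 136.5 lb
  Al2O3: 58.55·0.6547 + 298.9·0.003000 = 39.23 lb
  SrO: 105.9·0.7055 = 74.71 lb
  SiO2: 48.39·0.3265 + 298.9·0.9950 = 313.2 lb
  ZrO2: 48.39·0.6725 = 32.54 lb
LOI: 58.55·0.3453 + 48.39·0.001000 + 136.8·0.002000 + 298.9·0.002000 + 105.9·0.2945 = 52.32 lb
The glass mass, total less LOI, = 648.5 − 52.32 = 596.2 lb (= the summed oxide contributions)
each oxide over glass, ×100, is wt %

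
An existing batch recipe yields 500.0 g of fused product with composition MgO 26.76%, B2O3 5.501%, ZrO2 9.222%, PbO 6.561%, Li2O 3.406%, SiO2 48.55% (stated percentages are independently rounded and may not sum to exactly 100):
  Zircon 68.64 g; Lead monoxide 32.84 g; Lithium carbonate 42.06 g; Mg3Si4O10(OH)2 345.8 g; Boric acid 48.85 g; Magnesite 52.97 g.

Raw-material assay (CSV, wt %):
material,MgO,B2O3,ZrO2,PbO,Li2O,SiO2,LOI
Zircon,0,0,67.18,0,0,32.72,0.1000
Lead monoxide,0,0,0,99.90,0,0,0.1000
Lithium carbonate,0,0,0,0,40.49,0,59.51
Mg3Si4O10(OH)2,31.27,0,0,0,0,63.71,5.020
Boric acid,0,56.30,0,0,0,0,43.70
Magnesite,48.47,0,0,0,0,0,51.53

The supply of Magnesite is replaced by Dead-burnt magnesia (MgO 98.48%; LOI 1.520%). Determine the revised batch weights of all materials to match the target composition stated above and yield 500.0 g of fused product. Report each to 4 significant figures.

Revised batch per 500.0 g fused product:
  Zircon: 68.64 g
  Lead monoxide: 32.84 g
  Lithium carbonate: 42.06 g
  Mg3Si4O10(OH)2: 345.8 g
  Boric acid: 48.85 g
  Dead-burnt magnesia: 26.07 g
Total batch = 564.3 g; LOI loss = 64.23 g

The whole derivation carries exact precision in every operation. The intermediate values appear rounded to four significant digits in the working; every reported result takes just one rounding. All derived quantities (the six compositions, net glass mass, the totals, the yield, LOI) are rebuilt from the weighed amounts for 500.0 g of glass at full float precision precisely as stated by problem or answer.
Oxide mass targets, per 500.0 g fused product:
  MgO: 26.76% × 500.0 = 133.8 g
  B2O3: 5.501% × 500.0 = 27.50 g
  ZrO2: 9.222% × 500.0 = 46.11 g
  PbO: 6.561% × 500.0 = 32.80 g
  Li2O: 3.406% × 500.0 = 17.03 g
  SiO2: 48.55% × 500.0 = 242.8 g
Per-oxide balance check using the reported weights, under the basis named above (oxide sums agree with the targets exact up to rounding of places):
  MgO: 345.8·0.3127 + 26.07·0.9848 = 133.8 g (target 133.8 g)
  B2O3: 48.85·0.5630 = 27.50 g (target 27.50 g)
  ZrO2: 68.64·0.6718 = 46.11 g (target 46.11 g)
  PbO: 32.84·0.9990 = 32.81 g (target 32.80 g)
  Li2O: 42.06·0.4049 = 17.03 g (target 17.03 g)
  SiO2: 68.64·0.3272 + 345.8·0.6371 = 242.8 g (target 242.8 g)
Consistency of the glass mass: net batch after ignition = 500.0 g (the Σ of target masses is 500.0 g; versus the stated basis of 500.0 g — rounding explains the deltas).
Total batch = Σ batch = 564.3 g; the LOI term Σ batch·LOI equals 64.23 g; yield = glass ÷ total batch = 88.62%.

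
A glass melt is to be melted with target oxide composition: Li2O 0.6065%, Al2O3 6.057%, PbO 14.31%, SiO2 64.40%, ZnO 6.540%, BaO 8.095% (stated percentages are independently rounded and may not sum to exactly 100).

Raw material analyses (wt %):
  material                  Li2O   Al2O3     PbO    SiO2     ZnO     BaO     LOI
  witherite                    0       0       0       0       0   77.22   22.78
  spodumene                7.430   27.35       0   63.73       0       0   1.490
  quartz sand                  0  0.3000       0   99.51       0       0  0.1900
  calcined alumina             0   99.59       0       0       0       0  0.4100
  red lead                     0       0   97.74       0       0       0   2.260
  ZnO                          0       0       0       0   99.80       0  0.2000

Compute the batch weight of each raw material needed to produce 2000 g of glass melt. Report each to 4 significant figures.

Batch per 2000 g glass melt:
  witherite: 209.7 g
  spodumene: 163.3 g
  quartz sand: 1190 g
  calcined alumina: 73.22 g
  red lead: 292.8 g
  ZnO: 131.1 g
Total batch = 2060 g; LOI loss = 59.64 g; yield = 97.10%

All internal work carries full precision through every step; in-progress results are displayed, rounded to 4 significant figures, within the worked lines — a single rounding produces every reported result — the derived quantities (ignition loss, the six compositions, totals, yield, glass mass) are rebuilt at full precision using the weight values for 2000 g of glass as quoted within either problem or answer.
Target masses of each oxide per 2000 g glass melt:
  Li2O: 0.6065% × 2000 = 12.13 g
  Al2O3: 6.057% × 2000 = 121.1 g
  PbO: 14.31% × 2000 = 286.2 g
  SiO2: 64.40% × 2000 = 1288 g
  ZnO: 6.540% × 2000 = 130.8 g
  BaO: 8.095% × 2000 = 161.9 g
Mass-balance tally per oxide per the reported batch figures, on the stated basis (delivered sums recover each target given rounding of the digits):
  Li2O: 163.3·0.07430 = 12.13 g (target 12.13 g)
  Al2O3: 163.3·0.2735 + 1190·0.003000 + 73.22·0.9959 = 121.2 g (target 121.1 g)
  PbO: 292.8·0.9774 = 286.2 g (target 286.2 g)
  SiO2: 163.3·0.6373 + 1190·0.9951 = 1288 g (target 1288 g)
  ZnO: 131.1·0.9980 = 130.8 g (target 130.8 g)
  BaO: 209.7·0.7722 = 161.9 g (target 161.9 g)
Glass-mass bookkeeping: the batch minus its LOI: 2000 g (targets for the oxides total 2000 g; stated basis 2000 g — gaps are rounding artifacts).
Total batch = Σ batch = 2060 g; loss to ignition Σ batch·LOI = 59.64 g; glass ÷ batch gives a yield of 97.10%.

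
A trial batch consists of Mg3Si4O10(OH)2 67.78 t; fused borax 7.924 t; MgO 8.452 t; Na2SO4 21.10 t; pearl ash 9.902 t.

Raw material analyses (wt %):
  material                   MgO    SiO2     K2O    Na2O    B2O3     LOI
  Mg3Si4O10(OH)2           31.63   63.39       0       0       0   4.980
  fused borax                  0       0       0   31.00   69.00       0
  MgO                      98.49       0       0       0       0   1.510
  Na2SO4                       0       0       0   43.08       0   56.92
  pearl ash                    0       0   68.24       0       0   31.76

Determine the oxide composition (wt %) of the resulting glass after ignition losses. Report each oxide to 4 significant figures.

The whole derivation maintains exact precision at all times — intermediates appear (rounded to four significant figures) alongside each step — exactly one rounding is applied to each reported figure — derived quantities are recomputed from the batch weights at 96.50 t of glass in full float precision (the totals, yield, the five compositions, ignition loss, net glass mass) as quoted within problem or answer.
Oxide masses out of the charge:
  MgO: 67.78·0.3163 + 8.452·0.9849 = 29.76 t
  SiO2: 67.78·0.6339 = 42.97 t
  K2O: 9.902·0.6824 = 6.757 t
  Na2O: 7.924·0.3100 + 21.10·0.4308 = 11.55 t
  B2O3: 7.924·0.6900 = 5.468 t
LOI: 67.78·0.04980 + 8.452·0.01510 + 21.10·0.5692 + 9.902·0.3176 = 18.66 t
Resulting glass, batch − LOI: 115.2 − 18.66 = 96.50 t (consistent with Σ oxide mass)
wt % = oxide mass / glass mass × 100

Glass mass = 96.50 t (batch 115.2 − LOI 18.66).
Composition: MgO 30.84%, SiO2 44.52%, K2O 7.002%, Na2O 11.97%, B2O3 5.666%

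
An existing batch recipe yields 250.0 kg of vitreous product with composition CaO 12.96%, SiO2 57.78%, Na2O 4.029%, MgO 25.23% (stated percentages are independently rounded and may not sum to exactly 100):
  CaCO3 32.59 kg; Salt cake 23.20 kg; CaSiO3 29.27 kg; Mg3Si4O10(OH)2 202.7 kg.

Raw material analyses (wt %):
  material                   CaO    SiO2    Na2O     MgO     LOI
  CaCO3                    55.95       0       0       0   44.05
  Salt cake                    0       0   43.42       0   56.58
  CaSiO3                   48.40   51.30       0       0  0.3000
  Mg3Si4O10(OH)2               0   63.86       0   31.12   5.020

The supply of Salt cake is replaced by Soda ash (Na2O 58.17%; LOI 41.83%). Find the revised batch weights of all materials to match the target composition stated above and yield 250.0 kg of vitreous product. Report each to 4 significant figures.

Revised batch per 250.0 kg vitreous product:
  CaCO3: 32.59 kg
  Soda ash: 17.32 kg
  CaSiO3: 29.27 kg
  Mg3Si4O10(OH)2: 202.7 kg
Total batch = 281.9 kg; LOI loss = 31.86 kg

Each numeric step holds exact precision from start to finish. Values along the way appear rounded to 4 significant digits in the printout — every reported value is rounded once only; all derived quantities are rebuilt starting from the weights on 250.0 kg of glass in full precision (the yield, net glass mass, the four compositions, ignition loss, the totals) as set out in the problem or answer text.
Target oxide masses per 250.0 kg vitreous product:
  CaO: 12.96% × 250.0 = 32.40 kg
  SiO2: 57.78% × 250.0 = 144.4 kg
  Na2O: 4.029% × 250.0 = 10.07 kg
  MgO: 25.23% × 250.0 = 63.08 kg
Balance tally, oxide-wise, applying the batch weights above, per the basis as stated (sums match the target masses within answer rounding):
  CaO: 32.59·0.5595 + 29.27·0.4840 = 32.40 kg (target 32.40 kg)
  SiO2: 29.27·0.5130 + 202.7·0.6386 = 144.5 kg (target 144.4 kg)
  Na2O: 17.32·0.5817 = 10.08 kg (target 10.07 kg)
  MgO: 202.7·0.3112 = 63.08 kg (target 63.08 kg)
Glass-mass bookkeeping: batch Σ − ignition loss = 250.0 kg (summing oxide targets gives 250.0 kg; versus the stated basis of 250.0 kg — a pure rounding effect).
Batch grand total — Σ batch = 281.9 kg; the LOI term Σ batch·LOI equals 31.86 kg; yield = glass ÷ total batch = 88.70%.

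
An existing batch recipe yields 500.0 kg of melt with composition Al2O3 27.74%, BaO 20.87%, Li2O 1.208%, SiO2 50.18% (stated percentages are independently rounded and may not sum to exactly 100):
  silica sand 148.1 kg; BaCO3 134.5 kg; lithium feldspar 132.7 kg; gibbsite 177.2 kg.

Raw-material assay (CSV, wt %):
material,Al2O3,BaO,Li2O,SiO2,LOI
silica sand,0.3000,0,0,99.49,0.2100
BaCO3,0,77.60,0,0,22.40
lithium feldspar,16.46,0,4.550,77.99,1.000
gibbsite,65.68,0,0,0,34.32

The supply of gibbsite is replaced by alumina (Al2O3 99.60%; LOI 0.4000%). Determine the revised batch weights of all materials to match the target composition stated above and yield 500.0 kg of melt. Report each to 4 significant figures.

Revised batch per 500.0 kg melt:
  silica sand: 148.1 kg
  BaCO3: 134.5 kg
  lithium feldspar: 132.7 kg
  alumina: 116.9 kg
Total batch = 532.2 kg; LOI loss = 32.23 kg

Values along the way are shown, rounded to four significant figures, alongside each step. All arithmetic keeps exact precision at every stage. Every reported result is rounded exactly once. All derived quantities, including four oxide percentages, glass mass, LOI, the totals, yield, are carried from the batch weights for 500.0 kg of glass at exact precision exactly as shown in either problem or answer.
Target masses of each oxide per 500.0 kg melt:
  Al2O3: 27.74% × 500.0 = 138.7 kg
  BaO: 20.87% × 500.0 = 104.4 kg
  Li2O: 1.208% × 500.0 = 6.040 kg
  SiO2: 50.18% × 500.0 = 250.9 kg
Sums-versus-targets review working from each reported weight, relative to the basis at hand (oxide sums agree with the targets up to rounding of the answer):
  Al2O3: 148.1·0.003000 + 132.7·0.1646 + 116.9·0.9960 = 138.7 kg (target 138.7 kg)
  BaO: 134.5·0.7760 = 104.4 kg (target 104.4 kg)
  Li2O: 132.7·0.04550 = 6.038 kg (target 6.040 kg)
  SiO2: 148.1·0.9949 + 132.7·0.7799 = 250.8 kg (target 250.9 kg)
Auditing the glass mass value: Σ batch − LOI loss = 500.0 kg (the Σ of target masses is 500.0 kg; stated basis 500.0 kg — rounding explains the deltas).
Batch grand total — Σ batch = 532.2 kg; LOI loss = Σ batch·LOI = 32.23 kg; glass ÷ batch gives a yield of 93.94%.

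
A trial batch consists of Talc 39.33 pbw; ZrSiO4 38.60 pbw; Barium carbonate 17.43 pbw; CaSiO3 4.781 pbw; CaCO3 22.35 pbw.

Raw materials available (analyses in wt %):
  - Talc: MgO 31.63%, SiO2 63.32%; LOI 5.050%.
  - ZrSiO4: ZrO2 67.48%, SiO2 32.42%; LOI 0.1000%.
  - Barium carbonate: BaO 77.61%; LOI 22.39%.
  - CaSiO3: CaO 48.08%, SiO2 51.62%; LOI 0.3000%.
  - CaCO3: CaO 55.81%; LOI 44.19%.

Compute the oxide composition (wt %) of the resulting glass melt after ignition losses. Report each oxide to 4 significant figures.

All internal work holds exact precision at every stage. Mid-chain values are displayed (rounded to four significant digits) as written; each reported number is rounded a single time. Derived quantities are re-derived using the weight values per 106.7 pbw of glass in full float precision (yield, LOI, the totals, net glass mass, five oxide percentages), precisely as stated by the question or the answer.
Mass of each oxide from the mix:
  MgO: 39.33·0.3163 = 12.44 pbw
  ZrO2: 38.60·0.6748 = 26.05 pbw
  CaO: 4.781·0.4808 + 22.35·0.5581 = 14.77 pbw
  BaO: 17.43·0.7761 = 13.53 pbw
  SiO2: 39.33·0.6332 + 38.60·0.3242 + 4.781·0.5162 = 39.89 pbw
LOI: 39.33·0.05050 + 38.60·0.001000 + 17.43·0.2239 + 4.781·0.003000 + 22.35·0.4419 = 15.82 pbw
The glass mass, total less LOI, = 122.5 − 15.82 = 106.7 pbw (consistent with Σ oxide mass)
wt % = oxide mass / glass mass × 100

Glass mass = 106.7 pbw (batch 122.5 − LOI 15.82).
Composition: MgO 11.66%, ZrO2 24.42%, CaO 13.85%, BaO 12.68%, SiO2 37.39%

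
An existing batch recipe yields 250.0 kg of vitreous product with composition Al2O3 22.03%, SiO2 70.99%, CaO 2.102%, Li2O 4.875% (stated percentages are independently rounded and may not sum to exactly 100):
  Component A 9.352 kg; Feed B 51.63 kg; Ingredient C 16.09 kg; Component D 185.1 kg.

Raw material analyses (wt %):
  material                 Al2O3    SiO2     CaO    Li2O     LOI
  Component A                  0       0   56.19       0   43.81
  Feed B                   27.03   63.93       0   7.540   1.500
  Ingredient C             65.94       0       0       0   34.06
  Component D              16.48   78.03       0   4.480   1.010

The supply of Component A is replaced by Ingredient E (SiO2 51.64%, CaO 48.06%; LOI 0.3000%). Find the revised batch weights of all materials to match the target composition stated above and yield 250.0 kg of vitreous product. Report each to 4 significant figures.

Working values are shown rounded to four significant figures in the printout — the working math maintains full float precision through the solve. Each reported result receives exactly one rounding. Derived quantities are rebuilt at full precision (totals, yield, net glass mass, four oxide percentages, ignition loss) from the batch weights per 250.0 kg of glass, exactly as printed in the problem or the answer.
Target oxide masses per 250.0 kg vitreous product:
  Al2O3: 22.03% × 250.0 = 55.08 kg
  SiO2: 70.99% × 250.0 = 177.5 kg
  CaO: 2.102% × 250.0 = 5.255 kg
  Li2O: 4.875% × 250.0 = 12.19 kg
Sums-versus-targets review given the weights on record, under the basis named above (each sum matches its target mass net of answer rounding effects):
  Al2O3: 60.01·0.2703 + 16.18·0.6594 + 171.0·0.1648 = 55.07 kg (target 55.08 kg)
  SiO2: 10.93·0.5164 + 60.01·0.6393 + 171.0·0.7803 = 177.4 kg (target 177.5 kg)
  CaO: 10.93·0.4806 = 5.253 kg (target 5.255 kg)
  Li2O: 60.01·0.07540 + 171.0·0.04480 = 12.19 kg (target 12.19 kg)
Auditing the glass mass value: total charge less LOI = 249.9 kg (the targets, summed, come to 250.0 kg; stated basis 250.0 kg — any gap is answer rounding).
Total batch = Σ batch = 258.1 kg; the LOI term Σ batch·LOI equals 8.171 kg; yield: glass divided by total = 96.83%.

Revised batch per 250.0 kg vitreous product:
  Ingredient E: 10.93 kg
  Feed B: 60.01 kg
  Ingredient C: 16.18 kg
  Component D: 171.0 kg
Total batch = 258.1 kg; LOI loss = 8.171 kg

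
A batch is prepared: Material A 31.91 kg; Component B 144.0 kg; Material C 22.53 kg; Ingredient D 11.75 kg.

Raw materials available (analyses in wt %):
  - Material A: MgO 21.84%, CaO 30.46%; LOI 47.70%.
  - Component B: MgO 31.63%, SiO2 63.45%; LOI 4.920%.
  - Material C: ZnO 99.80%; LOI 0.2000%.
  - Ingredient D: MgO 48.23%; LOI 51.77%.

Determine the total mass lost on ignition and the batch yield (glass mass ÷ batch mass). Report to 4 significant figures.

All arithmetic keeps exact precision in all steps. Mid-chain values are displayed (rounded to four significant digits) across the worked steps — exactly one rounding lands on every reported result — the derived quantities, including glass mass, LOI, the totals, the yield, four oxide percentages, are computed from the batch weights at 181.8 kg of glass at exact precision, as given in problem or answer.
LOI of each material in turn:
  Material A: 31.91 × 0.4770 = 15.22 kg
  Component B: 144.0 × 0.04920 = 7.085 kg
  Material C: 22.53 × 0.002000 = 0.04506 kg
  Ingredient D: 11.75 × 0.5177 = 6.083 kg
Total LOI = 28.43 kg
Glass = batch − LOI = 210.2 − 28.43 = 181.8 kg

LOI loss = 28.43 kg; glass = 181.8 kg; yield = 86.47%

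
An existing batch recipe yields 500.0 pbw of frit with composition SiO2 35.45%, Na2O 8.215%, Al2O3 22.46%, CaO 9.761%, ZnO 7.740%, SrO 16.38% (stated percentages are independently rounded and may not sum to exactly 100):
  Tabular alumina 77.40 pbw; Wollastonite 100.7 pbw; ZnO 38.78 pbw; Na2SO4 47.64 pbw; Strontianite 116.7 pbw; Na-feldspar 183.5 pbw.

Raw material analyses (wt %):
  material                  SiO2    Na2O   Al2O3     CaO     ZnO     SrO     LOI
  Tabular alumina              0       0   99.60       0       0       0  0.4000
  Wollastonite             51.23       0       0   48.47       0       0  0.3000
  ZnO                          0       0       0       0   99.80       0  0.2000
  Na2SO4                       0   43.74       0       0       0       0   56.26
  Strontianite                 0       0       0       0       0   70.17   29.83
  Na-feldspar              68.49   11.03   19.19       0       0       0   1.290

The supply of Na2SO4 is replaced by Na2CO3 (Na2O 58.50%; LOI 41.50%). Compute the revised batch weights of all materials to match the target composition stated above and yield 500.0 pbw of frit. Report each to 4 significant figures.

Revised batch per 500.0 pbw frit:
  Tabular alumina: 77.40 pbw
  Wollastonite: 100.7 pbw
  ZnO: 38.78 pbw
  Na2CO3: 35.62 pbw
  Strontianite: 116.7 pbw
  Na-feldspar: 183.5 pbw
Total batch = 552.7 pbw; LOI loss = 52.65 pbw

In-progress results are printed (rounded to four significant digits) in the working — all internal work holds full precision at all times — every reported result takes exactly one rounding; the derived quantities are computed using the weight values on 500.0 pbw of glass at full float precision (the yield, the totals, ignition loss, six oxide percentages, glass mass) as quoted within either problem or answer.
Per-oxide target masses for 500.0 pbw frit:
  SiO2: 35.45% × 500.0 = 177.2 pbw
  Na2O: 8.215% × 500.0 = 41.08 pbw
  Al2O3: 22.46% × 500.0 = 112.3 pbw
  CaO: 9.761% × 500.0 = 48.80 pbw
  ZnO: 7.740% × 500.0 = 38.70 pbw
  SrO: 16.38% × 500.0 = 81.90 pbw
Checking each oxide sum with the batch weights as given, for the quoted basis mass (each sum matches its target mass modulo rounding of the values):
  SiO2: 100.7·0.5123 + 183.5·0.6849 = 177.3 pbw (target 177.2 pbw)
  Na2O: 35.62·0.5850 + 183.5·0.1103 = 41.08 pbw (target 41.08 pbw)
  Al2O3: 77.40·0.9960 + 183.5·0.1919 = 112.3 pbw (target 112.3 pbw)
  CaO: 100.7·0.4847 = 48.81 pbw (target 48.80 pbw)
  ZnO: 38.78·0.9980 = 38.70 pbw (target 38.70 pbw)
  SrO: 116.7·0.7017 = 81.89 pbw (target 81.90 pbw)
Glass-mass closure: total charge less LOI = 500.0 pbw (the targets, summed, come to 500.0 pbw; with the basis standing at 500.0 pbw — rounding explains the deltas).
Total batch = Σ batch = 552.7 pbw; Σ batch·LOI gives LOI loss = 52.65 pbw; glass ÷ batch gives a yield of 90.47%.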